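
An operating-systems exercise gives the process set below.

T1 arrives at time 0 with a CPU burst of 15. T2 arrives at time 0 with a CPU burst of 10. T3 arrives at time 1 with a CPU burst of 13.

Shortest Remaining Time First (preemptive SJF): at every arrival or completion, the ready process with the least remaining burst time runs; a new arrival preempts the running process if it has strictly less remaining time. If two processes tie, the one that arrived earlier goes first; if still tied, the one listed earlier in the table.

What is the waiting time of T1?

23

Schedule: | T2 0-10 | T3 10-23 | T1 23-38 |
Completion: T1=38  T2=10  T3=23
Turnaround (C−A): T1=38  T2=10  T3=22
Waiting(T1) = turnaround − burst = 38 − 15 = 23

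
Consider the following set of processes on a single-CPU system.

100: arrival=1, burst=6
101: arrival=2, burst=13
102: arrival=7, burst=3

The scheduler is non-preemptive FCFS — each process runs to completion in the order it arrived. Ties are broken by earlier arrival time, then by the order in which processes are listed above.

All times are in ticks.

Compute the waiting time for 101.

5

Timeline: | idle 0-1 | 100 1-7 | 101 7-20 | 102 20-23 |
Completion: 100=7  101=20  102=23
Turnaround (C−A): 100=6  101=18  102=16
Waiting(101) = turnaround − burst = 18 − 13 = 5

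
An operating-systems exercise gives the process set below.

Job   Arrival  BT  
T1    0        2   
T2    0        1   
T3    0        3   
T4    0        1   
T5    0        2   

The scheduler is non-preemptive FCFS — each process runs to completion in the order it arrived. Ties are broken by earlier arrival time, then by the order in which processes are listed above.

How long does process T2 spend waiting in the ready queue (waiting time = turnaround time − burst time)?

2

Schedule: | T1 0-2 | T2 2-3 | T3 3-6 | T4 6-7 | T5 7-9 |
Completion: T1=2  T2=3  T3=6  T4=7  T5=9
Turnaround (C−A): T1=2  T2=3  T3=6  T4=7  T5=9
Waiting(T2) = turnaround − burst = 3 − 1 = 2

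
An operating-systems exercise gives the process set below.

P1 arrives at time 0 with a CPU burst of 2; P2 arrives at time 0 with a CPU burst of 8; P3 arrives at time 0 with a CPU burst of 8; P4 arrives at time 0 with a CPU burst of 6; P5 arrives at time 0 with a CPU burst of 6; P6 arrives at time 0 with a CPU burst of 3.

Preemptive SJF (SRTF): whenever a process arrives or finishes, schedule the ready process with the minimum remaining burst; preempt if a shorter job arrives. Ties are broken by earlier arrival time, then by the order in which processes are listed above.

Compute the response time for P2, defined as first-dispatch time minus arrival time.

17

Timeline: | P1 0-2 | P6 2-5 | P4 5-11 | P5 11-17 | P2 17-25 | P3 25-33 |
Completion: P1=2  P2=25  P3=33  P4=11  P5=17  P6=5
Turnaround (C−A): P1=2  P2=25  P3=33  P4=11  P5=17  P6=5
Response(P2) = first start − arrival = 17 − 0 = 17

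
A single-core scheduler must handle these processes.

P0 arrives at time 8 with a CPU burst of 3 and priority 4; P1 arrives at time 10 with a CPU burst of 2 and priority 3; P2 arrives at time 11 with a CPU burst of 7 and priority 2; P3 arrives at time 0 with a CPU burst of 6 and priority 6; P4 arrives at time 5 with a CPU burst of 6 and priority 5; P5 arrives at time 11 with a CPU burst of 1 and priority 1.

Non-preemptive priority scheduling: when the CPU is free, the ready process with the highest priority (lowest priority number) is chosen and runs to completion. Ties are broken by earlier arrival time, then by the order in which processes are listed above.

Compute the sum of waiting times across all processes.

Timeline: | P3 0-6 | P4 6-12 | P5 12-13 | P2 13-20 | P1 20-22 | P0 22-25 |
Completion: P0=25  P1=22  P2=20  P3=6  P4=12  P5=13
Waiting = turnaround − burst: P0=14, P1=10, P2=2, P3=0, P4=1, P5=1
Total waiting = 14 + 10 + 2 + 0 + 1 + 1 = 28

28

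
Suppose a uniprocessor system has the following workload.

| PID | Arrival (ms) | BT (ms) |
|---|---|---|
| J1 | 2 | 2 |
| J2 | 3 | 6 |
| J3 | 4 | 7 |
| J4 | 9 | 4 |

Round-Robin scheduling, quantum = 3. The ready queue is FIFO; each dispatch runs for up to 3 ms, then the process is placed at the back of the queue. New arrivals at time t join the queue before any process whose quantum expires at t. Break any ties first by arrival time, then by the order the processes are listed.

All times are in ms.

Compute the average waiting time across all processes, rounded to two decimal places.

5.25

Schedule: | idle 0-2 | J1 2-4 | J2 4-7 | J3 7-10 | J2 10-13 | J4 13-16 | J3 16-19 | J4 19-20 | J3 20-21 |
Completion: J1=4  J2=13  J3=21  J4=20
Turnaround (C−A): J1=2  J2=10  J3=17  J4=11
Waiting times: J1=0, J2=4, J3=10, J4=7
Average waiting = (0+4+10+7) / 4 = 21/4 = 5.25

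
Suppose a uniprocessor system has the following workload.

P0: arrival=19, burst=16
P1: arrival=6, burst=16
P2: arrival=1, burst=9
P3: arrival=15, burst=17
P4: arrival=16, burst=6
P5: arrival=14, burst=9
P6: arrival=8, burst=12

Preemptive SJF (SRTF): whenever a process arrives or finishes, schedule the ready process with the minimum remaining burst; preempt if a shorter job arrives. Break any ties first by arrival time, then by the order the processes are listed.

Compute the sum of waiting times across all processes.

141

Schedule: | idle 0-1 | P2 1-10 | P6 10-22 | P4 22-28 | P5 28-37 | P1 37-53 | P0 53-69 | P3 69-86 |
Completion: P0=69  P1=53  P2=10  P3=86  P4=28  P5=37  P6=22
Waiting = turnaround − burst: P0=34, P1=31, P2=0, P3=54, P4=6, P5=14, P6=2
Total waiting = 34 + 31 + 0 + 54 + 6 + 14 + 2 = 141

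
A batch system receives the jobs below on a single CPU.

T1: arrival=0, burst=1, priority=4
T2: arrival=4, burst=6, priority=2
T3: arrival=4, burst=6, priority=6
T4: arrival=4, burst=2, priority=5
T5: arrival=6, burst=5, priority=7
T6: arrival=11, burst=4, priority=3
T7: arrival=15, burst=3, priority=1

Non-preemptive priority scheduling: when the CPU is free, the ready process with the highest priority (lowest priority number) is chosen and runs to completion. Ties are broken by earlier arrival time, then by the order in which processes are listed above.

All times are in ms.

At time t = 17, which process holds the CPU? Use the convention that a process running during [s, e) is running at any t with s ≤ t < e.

T7

Gantt: | T1 0-1 | idle 1-4 | T2 4-10 | T4 10-12 | T6 12-16 | T7 16-19 | T3 19-25 | T5 25-30 |
Completion: T1=1  T2=10  T3=25  T4=12  T5=30  T6=16  T7=19
Turnaround (C−A): T1=1  T2=6  T3=21  T4=8  T5=24  T6=5  T7=4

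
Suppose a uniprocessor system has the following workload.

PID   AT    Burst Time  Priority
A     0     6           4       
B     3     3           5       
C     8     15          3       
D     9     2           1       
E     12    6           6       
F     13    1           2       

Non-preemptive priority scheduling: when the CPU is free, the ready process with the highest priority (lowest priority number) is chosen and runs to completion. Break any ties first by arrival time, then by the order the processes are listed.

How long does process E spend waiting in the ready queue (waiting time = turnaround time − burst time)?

15

Gantt: | A 0-6 | B 6-9 | D 9-11 | C 11-26 | F 26-27 | E 27-33 |
Completion: A=6  B=9  C=26  D=11  E=33  F=27
Turnaround (C−A): A=6  B=6  C=18  D=2  E=21  F=14
Waiting(E) = turnaround − burst = 21 − 6 = 15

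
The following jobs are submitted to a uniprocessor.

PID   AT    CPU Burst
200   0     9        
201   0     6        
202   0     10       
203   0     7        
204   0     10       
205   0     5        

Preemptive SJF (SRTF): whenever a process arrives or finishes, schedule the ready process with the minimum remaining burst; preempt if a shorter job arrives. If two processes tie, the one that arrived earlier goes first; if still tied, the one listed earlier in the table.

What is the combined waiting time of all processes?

98

Gantt: | 205 0-5 | 201 5-11 | 203 11-18 | 200 18-27 | 202 27-37 | 204 37-47 |
Completion: 200=27  201=11  202=37  203=18  204=47  205=5
Waiting = turnaround − burst: 200=18, 201=5, 202=27, 203=11, 204=37, 205=0
Total waiting = 18 + 5 + 27 + 11 + 37 + 0 = 98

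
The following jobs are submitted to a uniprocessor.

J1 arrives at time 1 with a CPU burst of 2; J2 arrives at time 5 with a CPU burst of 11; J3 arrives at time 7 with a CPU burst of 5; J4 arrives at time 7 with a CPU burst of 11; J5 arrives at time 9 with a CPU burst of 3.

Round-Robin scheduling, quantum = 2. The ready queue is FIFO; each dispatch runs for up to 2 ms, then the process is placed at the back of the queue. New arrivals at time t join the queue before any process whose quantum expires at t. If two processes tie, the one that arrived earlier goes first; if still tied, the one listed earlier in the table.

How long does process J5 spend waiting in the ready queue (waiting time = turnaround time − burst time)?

Timeline: | idle 0-1 | J1 1-3 | idle 3-5 | J2 5-7 | J3 7-9 | J4 9-11 | J2 11-13 | J5 13-15 | J3 15-17 | J4 17-19 | J2 19-21 | J5 21-22 | J3 22-23 | J4 23-25 | J2 25-27 | J4 27-29 | J2 29-31 | J4 31-33 | J2 33-34 | J4 34-35 |
Completion: J1=3  J2=34  J3=23  J4=35  J5=22
Turnaround (C−A): J1=2  J2=29  J3=16  J4=28  J5=13
Waiting(J5) = turnaround − burst = 13 − 3 = 10

10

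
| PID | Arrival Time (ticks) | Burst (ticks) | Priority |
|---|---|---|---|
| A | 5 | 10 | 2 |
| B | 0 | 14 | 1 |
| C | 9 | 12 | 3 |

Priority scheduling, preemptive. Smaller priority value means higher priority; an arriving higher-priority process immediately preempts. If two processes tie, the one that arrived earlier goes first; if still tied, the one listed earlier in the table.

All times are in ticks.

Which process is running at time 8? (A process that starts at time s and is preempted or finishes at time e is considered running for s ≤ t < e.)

Gantt: | B 0-14 | A 14-24 | C 24-36 |
Completion: A=24  B=14  C=36
Turnaround (C−A): A=19  B=14  C=27

B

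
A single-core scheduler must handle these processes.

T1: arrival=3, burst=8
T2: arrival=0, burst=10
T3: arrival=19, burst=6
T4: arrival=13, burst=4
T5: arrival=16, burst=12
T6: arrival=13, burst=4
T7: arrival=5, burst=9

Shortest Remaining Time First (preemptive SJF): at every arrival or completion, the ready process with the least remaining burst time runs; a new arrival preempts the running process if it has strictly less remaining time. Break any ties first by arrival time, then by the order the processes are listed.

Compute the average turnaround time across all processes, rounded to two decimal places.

Schedule: | T2 0-10 | T1 10-13 | T4 13-17 | T6 17-21 | T1 21-26 | T3 26-32 | T7 32-41 | T5 41-53 |
Completion: T1=26  T2=10  T3=32  T4=17  T5=53  T6=21  T7=41
Turnaround (C−A): T1=23  T2=10  T3=13  T4=4  T5=37  T6=8  T7=36
Turnaround times: T1=23, T2=10, T3=13, T4=4, T5=37, T6=8, T7=36
Average turnaround = (23+10+13+4+37+8+36) / 7 = 131/7 = 18.71

18.71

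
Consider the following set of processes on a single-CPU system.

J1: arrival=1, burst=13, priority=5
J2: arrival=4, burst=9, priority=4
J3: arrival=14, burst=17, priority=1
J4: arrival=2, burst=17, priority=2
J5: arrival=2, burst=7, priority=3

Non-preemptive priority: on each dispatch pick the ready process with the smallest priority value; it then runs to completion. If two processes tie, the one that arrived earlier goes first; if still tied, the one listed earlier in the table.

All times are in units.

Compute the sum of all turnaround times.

Timeline: | idle 0-1 | J1 1-14 | J3 14-31 | J4 31-48 | J5 48-55 | J2 55-64 |
Completion: J1=14  J2=64  J3=31  J4=48  J5=55
Turnaround (C−A): J1=13  J2=60  J3=17  J4=46  J5=53
Turnaround = completion − arrival: J1=13, J2=60, J3=17, J4=46, J5=53
Total turnaround = 13 + 60 + 17 + 46 + 53 = 189

189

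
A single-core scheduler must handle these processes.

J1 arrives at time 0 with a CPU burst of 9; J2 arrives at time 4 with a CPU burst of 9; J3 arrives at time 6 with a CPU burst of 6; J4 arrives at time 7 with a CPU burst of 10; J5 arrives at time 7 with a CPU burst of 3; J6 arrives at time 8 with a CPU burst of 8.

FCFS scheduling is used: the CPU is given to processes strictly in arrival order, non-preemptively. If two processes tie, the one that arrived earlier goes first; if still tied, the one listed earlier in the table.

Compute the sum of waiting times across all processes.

Schedule: | J1 0-9 | J2 9-18 | J3 18-24 | J4 24-34 | J5 34-37 | J6 37-45 |
Completion: J1=9  J2=18  J3=24  J4=34  J5=37  J6=45
Turnaround (C−A): J1=9  J2=14  J3=18  J4=27  J5=30  J6=37
Waiting = turnaround − burst: J1=0, J2=5, J3=12, J4=17, J5=27, J6=29
Total waiting = 0 + 5 + 12 + 17 + 27 + 29 = 90

90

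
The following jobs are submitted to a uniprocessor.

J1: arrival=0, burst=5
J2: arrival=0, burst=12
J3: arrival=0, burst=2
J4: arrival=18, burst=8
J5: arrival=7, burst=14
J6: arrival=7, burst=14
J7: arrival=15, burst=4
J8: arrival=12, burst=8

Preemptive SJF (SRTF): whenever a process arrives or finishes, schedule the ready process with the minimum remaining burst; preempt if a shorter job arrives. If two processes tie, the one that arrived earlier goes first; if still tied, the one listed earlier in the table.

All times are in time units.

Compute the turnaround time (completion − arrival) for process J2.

19

Timeline: | J3 0-2 | J1 2-7 | J2 7-19 | J7 19-23 | J8 23-31 | J4 31-39 | J5 39-53 | J6 53-67 |
Completion: J1=7  J2=19  J3=2  J4=39  J5=53  J6=67  J7=23  J8=31
Turnaround (C−A): J1=7  J2=19  J3=2  J4=21  J5=46  J6=60  J7=8  J8=19
Turnaround(J2) = completion − arrival = 19 − 0 = 19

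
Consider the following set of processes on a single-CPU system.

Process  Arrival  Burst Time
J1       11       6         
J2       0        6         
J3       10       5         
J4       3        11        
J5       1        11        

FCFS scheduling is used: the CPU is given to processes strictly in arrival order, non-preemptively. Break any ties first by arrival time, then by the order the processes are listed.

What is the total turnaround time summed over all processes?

98

Timeline: | J2 0-6 | J5 6-17 | J4 17-28 | J3 28-33 | J1 33-39 |
Completion: J1=39  J2=6  J3=33  J4=28  J5=17
Turnaround = completion − arrival: J1=28, J2=6, J3=23, J4=25, J5=16
Total turnaround = 28 + 6 + 23 + 25 + 16 = 98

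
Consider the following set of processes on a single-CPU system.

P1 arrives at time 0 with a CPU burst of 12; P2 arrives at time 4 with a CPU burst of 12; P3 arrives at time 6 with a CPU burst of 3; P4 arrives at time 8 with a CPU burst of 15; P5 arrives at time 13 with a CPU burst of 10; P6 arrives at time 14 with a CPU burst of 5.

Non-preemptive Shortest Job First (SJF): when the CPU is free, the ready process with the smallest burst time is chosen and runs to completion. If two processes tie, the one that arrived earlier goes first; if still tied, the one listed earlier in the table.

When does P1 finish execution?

Timeline: | P1 0-12 | P3 12-15 | P6 15-20 | P5 20-30 | P2 30-42 | P4 42-57 |
Completion: P1=12  P2=42  P3=15  P4=57  P5=30  P6=20
Turnaround (C−A): P1=12  P2=38  P3=9  P4=49  P5=17  P6=6

12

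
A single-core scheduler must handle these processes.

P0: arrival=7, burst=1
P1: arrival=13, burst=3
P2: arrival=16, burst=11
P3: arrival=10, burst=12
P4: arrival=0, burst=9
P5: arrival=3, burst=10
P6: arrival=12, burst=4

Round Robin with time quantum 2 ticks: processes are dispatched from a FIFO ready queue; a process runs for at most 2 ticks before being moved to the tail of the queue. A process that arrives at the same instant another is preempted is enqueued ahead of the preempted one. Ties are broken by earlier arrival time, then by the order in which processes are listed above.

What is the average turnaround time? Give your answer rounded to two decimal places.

Schedule: | P4 0-4 | P5 4-6 | P4 6-8 | P5 8-10 | P0 10-11 | P4 11-13 | P3 13-15 | P5 15-17 | P6 17-19 | P1 19-21 | P4 21-22 | P3 22-24 | P2 24-26 | P5 26-28 | P6 28-30 | P1 30-31 | P3 31-33 | P2 33-35 | P5 35-37 | P3 37-39 | P2 39-41 | P3 41-43 | P2 43-45 | P3 45-47 | P2 47-50 |
Completion: P0=11  P1=31  P2=50  P3=47  P4=22  P5=37  P6=30
Turnaround (C−A): P0=4  P1=18  P2=34  P3=37  P4=22  P5=34  P6=18
Turnaround times: P0=4, P1=18, P2=34, P3=37, P4=22, P5=34, P6=18
Average turnaround = (4+18+34+37+22+34+18) / 7 = 167/7 = 23.86

23.86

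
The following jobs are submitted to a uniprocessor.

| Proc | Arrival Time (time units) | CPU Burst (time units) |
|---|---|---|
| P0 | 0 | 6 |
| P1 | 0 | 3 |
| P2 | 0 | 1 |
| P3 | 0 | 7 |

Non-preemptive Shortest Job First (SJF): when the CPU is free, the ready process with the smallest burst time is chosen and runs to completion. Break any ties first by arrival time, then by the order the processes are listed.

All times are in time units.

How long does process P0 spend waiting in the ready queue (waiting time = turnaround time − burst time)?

4

Gantt: | P2 0-1 | P1 1-4 | P0 4-10 | P3 10-17 |
Completion: P0=10  P1=4  P2=1  P3=17
Waiting(P0) = turnaround − burst = 10 − 6 = 4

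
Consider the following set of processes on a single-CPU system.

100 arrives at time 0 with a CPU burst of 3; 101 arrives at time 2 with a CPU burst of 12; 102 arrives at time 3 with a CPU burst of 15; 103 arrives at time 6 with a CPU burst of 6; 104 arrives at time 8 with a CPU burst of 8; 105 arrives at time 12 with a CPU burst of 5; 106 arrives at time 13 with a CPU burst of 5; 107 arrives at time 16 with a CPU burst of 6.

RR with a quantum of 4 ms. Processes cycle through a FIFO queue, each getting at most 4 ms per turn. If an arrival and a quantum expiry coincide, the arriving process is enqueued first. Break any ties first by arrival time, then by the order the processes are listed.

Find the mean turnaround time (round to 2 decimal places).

Timeline: | 100 0-3 | 101 3-7 | 102 7-11 | 103 11-15 | 101 15-19 | 104 19-23 | 102 23-27 | 105 27-31 | 106 31-35 | 103 35-37 | 107 37-41 | 101 41-45 | 104 45-49 | 102 49-53 | 105 53-54 | 106 54-55 | 107 55-57 | 102 57-60 |
Completion: 100=3  101=45  102=60  103=37  104=49  105=54  106=55  107=57
Turnaround times: 100=3, 101=43, 102=57, 103=31, 104=41, 105=42, 106=42, 107=41
Average turnaround = (3+43+57+31+41+42+42+41) / 8 = 300/8 = 37.50

37.50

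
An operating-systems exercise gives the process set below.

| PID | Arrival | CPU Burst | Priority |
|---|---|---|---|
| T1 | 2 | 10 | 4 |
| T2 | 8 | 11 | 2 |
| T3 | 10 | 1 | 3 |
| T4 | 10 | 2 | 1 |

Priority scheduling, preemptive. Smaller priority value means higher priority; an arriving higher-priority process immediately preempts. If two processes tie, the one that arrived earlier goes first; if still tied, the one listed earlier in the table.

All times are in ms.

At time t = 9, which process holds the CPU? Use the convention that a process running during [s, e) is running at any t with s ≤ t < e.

T2

Schedule: | idle 0-2 | T1 2-8 | T2 8-10 | T4 10-12 | T2 12-21 | T3 21-22 | T1 22-26 |
Completion: T1=26  T2=21  T3=22  T4=12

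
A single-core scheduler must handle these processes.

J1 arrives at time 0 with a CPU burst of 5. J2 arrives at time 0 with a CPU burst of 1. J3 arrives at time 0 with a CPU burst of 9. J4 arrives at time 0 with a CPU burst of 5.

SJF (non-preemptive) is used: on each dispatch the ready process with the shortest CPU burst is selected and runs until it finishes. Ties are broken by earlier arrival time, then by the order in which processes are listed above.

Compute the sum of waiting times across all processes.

18

Gantt: | J2 0-1 | J1 1-6 | J4 6-11 | J3 11-20 |
Completion: J1=6  J2=1  J3=20  J4=11
Waiting = turnaround − burst: J1=1, J2=0, J3=11, J4=6
Total waiting = 1 + 0 + 11 + 6 = 18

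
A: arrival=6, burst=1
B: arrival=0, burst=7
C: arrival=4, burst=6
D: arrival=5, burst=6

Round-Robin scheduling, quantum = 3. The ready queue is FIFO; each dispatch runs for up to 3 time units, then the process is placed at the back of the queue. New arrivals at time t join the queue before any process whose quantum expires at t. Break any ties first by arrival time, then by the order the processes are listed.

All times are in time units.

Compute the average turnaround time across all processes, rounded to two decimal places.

Gantt: | B 0-6 | C 6-9 | D 9-12 | A 12-13 | B 13-14 | C 14-17 | D 17-20 |
Completion: A=13  B=14  C=17  D=20
Turnaround (C−A): A=7  B=14  C=13  D=15
Turnaround times: A=7, B=14, C=13, D=15
Average turnaround = (7+14+13+15) / 4 = 49/4 = 12.25

12.25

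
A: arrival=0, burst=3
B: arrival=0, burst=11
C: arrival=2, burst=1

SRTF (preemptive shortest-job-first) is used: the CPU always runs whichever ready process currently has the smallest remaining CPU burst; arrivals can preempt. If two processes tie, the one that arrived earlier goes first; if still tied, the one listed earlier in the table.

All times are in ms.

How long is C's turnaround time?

2

Gantt: | A 0-3 | C 3-4 | B 4-15 |
Completion: A=3  B=15  C=4
Turnaround(C) = completion − arrival = 4 − 2 = 2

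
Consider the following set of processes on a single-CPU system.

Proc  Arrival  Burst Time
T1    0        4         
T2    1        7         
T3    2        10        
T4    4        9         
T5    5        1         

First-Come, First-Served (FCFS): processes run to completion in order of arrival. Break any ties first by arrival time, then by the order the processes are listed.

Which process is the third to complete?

Schedule: | T1 0-4 | T2 4-11 | T3 11-21 | T4 21-30 | T5 30-31 |
Completion: T1=4  T2=11  T3=21  T4=30  T5=31
Finish order: T1 → T2 → T3 → T4 → T5

T3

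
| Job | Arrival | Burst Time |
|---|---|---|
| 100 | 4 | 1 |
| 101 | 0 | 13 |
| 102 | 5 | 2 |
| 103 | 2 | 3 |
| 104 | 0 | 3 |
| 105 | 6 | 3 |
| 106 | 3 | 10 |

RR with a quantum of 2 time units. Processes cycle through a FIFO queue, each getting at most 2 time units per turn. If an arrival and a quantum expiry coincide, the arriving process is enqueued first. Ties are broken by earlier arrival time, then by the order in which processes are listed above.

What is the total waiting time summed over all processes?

Gantt: | 101 0-2 | 104 2-4 | 103 4-6 | 101 6-8 | 106 8-10 | 100 10-11 | 104 11-12 | 102 12-14 | 105 14-16 | 103 16-17 | 101 17-19 | 106 19-21 | 105 21-22 | 101 22-24 | 106 24-26 | 101 26-28 | 106 28-30 | 101 30-32 | 106 32-34 | 101 34-35 |
Completion: 100=11  101=35  102=14  103=17  104=12  105=22  106=34
Turnaround (C−A): 100=7  101=35  102=9  103=15  104=12  105=16  106=31
Waiting = turnaround − burst: 100=6, 101=22, 102=7, 103=12, 104=9, 105=13, 106=21
Total waiting = 6 + 22 + 7 + 12 + 9 + 13 + 21 = 90

90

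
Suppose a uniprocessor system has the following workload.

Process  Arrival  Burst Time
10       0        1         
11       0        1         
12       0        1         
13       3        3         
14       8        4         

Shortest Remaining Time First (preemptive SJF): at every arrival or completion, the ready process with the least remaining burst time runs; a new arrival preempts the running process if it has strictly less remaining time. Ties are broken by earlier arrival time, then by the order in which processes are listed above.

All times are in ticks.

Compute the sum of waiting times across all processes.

Timeline: | 10 0-1 | 11 1-2 | 12 2-3 | 13 3-6 | idle 6-8 | 14 8-12 |
Completion: 10=1  11=2  12=3  13=6  14=12
Waiting = turnaround − burst: 10=0, 11=1, 12=2, 13=0, 14=0
Total waiting = 0 + 1 + 2 + 0 + 0 = 3

3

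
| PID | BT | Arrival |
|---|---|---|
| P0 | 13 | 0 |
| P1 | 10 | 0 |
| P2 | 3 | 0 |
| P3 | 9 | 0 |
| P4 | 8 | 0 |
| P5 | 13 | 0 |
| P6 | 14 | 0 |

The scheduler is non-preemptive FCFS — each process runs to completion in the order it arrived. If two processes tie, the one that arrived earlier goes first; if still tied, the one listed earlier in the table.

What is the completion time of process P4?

Timeline: | P0 0-13 | P1 13-23 | P2 23-26 | P3 26-35 | P4 35-43 | P5 43-56 | P6 56-70 |
Completion: P0=13  P1=23  P2=26  P3=35  P4=43  P5=56  P6=70
Turnaround (C−A): P0=13  P1=23  P2=26  P3=35  P4=43  P5=56  P6=70

43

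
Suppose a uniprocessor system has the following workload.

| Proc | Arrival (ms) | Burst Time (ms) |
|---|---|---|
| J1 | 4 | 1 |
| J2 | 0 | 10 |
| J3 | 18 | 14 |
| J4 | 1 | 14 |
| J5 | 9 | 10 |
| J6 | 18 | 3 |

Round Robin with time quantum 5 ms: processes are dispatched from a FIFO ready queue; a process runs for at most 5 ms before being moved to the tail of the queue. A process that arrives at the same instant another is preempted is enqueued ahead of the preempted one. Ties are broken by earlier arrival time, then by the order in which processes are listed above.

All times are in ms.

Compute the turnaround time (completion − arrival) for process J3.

Schedule: | J2 0-5 | J4 5-10 | J1 10-11 | J2 11-16 | J5 16-21 | J4 21-26 | J3 26-31 | J6 31-34 | J5 34-39 | J4 39-43 | J3 43-52 |
Completion: J1=11  J2=16  J3=52  J4=43  J5=39  J6=34
Turnaround (C−A): J1=7  J2=16  J3=34  J4=42  J5=30  J6=16
Turnaround(J3) = completion − arrival = 52 − 18 = 34

34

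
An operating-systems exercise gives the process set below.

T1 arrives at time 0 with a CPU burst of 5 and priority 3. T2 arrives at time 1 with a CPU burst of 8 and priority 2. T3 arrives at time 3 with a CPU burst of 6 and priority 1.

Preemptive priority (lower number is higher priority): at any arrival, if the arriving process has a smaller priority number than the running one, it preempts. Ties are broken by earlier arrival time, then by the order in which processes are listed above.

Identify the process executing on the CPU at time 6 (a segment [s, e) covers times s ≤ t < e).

Gantt: | T1 0-1 | T2 1-3 | T3 3-9 | T2 9-15 | T1 15-19 |
Completion: T1=19  T2=15  T3=9

T3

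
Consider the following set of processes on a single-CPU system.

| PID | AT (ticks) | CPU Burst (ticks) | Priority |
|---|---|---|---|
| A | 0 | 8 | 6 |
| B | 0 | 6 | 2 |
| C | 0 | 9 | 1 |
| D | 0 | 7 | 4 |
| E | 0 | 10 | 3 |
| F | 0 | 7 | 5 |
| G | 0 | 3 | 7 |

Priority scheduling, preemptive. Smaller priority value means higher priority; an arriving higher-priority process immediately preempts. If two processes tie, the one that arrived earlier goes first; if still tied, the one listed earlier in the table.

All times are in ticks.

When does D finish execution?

Schedule: | C 0-9 | B 9-15 | E 15-25 | D 25-32 | F 32-39 | A 39-47 | G 47-50 |
Completion: A=47  B=15  C=9  D=32  E=25  F=39  G=50

32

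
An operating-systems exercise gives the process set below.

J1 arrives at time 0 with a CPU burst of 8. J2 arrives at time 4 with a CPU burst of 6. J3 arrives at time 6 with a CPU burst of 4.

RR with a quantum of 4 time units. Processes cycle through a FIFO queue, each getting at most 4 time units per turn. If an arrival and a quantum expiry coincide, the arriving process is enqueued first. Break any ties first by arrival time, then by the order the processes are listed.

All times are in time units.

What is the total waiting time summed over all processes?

Gantt: | J1 0-4 | J2 4-8 | J1 8-12 | J3 12-16 | J2 16-18 |
Completion: J1=12  J2=18  J3=16
Waiting = turnaround − burst: J1=4, J2=8, J3=6
Total waiting = 4 + 8 + 6 = 18

18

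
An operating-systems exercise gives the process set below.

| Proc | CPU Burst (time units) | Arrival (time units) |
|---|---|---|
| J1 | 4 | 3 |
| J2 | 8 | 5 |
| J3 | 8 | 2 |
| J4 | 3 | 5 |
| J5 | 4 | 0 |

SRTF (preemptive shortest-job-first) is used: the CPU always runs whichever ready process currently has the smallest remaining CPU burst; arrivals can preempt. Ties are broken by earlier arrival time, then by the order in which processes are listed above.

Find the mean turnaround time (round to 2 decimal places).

10.80

Timeline: | J5 0-4 | J1 4-8 | J4 8-11 | J3 11-19 | J2 19-27 |
Completion: J1=8  J2=27  J3=19  J4=11  J5=4
Turnaround times: J1=5, J2=22, J3=17, J4=6, J5=4
Average turnaround = (5+22+17+6+4) / 5 = 54/5 = 10.80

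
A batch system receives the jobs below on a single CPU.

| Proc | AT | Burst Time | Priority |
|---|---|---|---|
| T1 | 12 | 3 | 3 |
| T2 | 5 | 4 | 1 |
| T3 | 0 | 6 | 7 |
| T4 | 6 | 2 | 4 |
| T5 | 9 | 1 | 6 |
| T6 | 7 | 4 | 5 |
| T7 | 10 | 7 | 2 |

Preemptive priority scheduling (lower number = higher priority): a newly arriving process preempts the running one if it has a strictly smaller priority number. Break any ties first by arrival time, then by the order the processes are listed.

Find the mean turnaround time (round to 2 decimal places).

Schedule: | T3 0-5 | T2 5-9 | T4 9-10 | T7 10-17 | T1 17-20 | T4 20-21 | T6 21-25 | T5 25-26 | T3 26-27 |
Completion: T1=20  T2=9  T3=27  T4=21  T5=26  T6=25  T7=17
Turnaround (C−A): T1=8  T2=4  T3=27  T4=15  T5=17  T6=18  T7=7
Turnaround times: T1=8, T2=4, T3=27, T4=15, T5=17, T6=18, T7=7
Average turnaround = (8+4+27+15+17+18+7) / 7 = 96/7 = 13.71

13.71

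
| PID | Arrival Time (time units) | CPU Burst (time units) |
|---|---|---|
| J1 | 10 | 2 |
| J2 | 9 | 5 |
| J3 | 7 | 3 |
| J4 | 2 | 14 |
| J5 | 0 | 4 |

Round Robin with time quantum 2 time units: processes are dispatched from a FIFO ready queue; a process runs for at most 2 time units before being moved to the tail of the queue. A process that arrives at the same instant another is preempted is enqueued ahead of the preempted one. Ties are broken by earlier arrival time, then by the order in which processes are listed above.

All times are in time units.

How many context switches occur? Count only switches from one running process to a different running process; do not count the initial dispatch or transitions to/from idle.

13

Gantt: | J5 0-2 | J4 2-4 | J5 4-6 | J4 6-8 | J3 8-10 | J4 10-12 | J2 12-14 | J1 14-16 | J3 16-17 | J4 17-19 | J2 19-21 | J4 21-23 | J2 23-24 | J4 24-28 |
Completion: J1=16  J2=24  J3=17  J4=28  J5=6
Turnaround (C−A): J1=6  J2=15  J3=10  J4=26  J5=6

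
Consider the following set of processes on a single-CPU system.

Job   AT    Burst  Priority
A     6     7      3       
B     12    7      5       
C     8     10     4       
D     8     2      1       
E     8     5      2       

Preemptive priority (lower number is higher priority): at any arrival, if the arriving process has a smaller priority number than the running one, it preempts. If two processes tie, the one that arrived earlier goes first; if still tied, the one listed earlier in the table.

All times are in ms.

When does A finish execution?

20

Schedule: | idle 0-6 | A 6-8 | D 8-10 | E 10-15 | A 15-20 | C 20-30 | B 30-37 |
Completion: A=20  B=37  C=30  D=10  E=15
Turnaround (C−A): A=14  B=25  C=22  D=2  E=7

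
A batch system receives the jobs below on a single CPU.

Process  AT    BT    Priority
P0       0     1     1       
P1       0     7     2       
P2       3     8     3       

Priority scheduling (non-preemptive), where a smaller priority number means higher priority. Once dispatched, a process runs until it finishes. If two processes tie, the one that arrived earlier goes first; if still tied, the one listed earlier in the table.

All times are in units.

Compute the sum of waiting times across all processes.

Timeline: | P0 0-1 | P1 1-8 | P2 8-16 |
Completion: P0=1  P1=8  P2=16
Waiting = turnaround − burst: P0=0, P1=1, P2=5
Total waiting = 0 + 1 + 5 = 6

6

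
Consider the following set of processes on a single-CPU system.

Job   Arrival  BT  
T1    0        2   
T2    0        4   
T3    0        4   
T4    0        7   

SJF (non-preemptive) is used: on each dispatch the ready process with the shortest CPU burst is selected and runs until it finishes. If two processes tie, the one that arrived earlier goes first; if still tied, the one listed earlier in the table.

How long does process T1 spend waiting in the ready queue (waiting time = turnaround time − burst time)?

0

Timeline: | T1 0-2 | T2 2-6 | T3 6-10 | T4 10-17 |
Completion: T1=2  T2=6  T3=10  T4=17
Turnaround (C−A): T1=2  T2=6  T3=10  T4=17
Waiting(T1) = turnaround − burst = 2 − 2 = 0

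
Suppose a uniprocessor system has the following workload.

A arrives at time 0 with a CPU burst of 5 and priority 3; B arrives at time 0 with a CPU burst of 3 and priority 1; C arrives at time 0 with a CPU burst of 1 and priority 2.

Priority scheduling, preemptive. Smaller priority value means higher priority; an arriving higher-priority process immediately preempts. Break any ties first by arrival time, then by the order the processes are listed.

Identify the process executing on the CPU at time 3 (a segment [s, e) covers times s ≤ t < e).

Schedule: | B 0-3 | C 3-4 | A 4-9 |
Completion: A=9  B=3  C=4
Turnaround (C−A): A=9  B=3  C=4

C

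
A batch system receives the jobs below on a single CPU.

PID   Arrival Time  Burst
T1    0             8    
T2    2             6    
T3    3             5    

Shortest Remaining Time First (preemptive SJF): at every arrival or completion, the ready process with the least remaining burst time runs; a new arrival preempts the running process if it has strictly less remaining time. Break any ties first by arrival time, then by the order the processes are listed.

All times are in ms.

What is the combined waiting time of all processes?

16

Schedule: | T1 0-8 | T3 8-13 | T2 13-19 |
Completion: T1=8  T2=19  T3=13
Turnaround (C−A): T1=8  T2=17  T3=10
Waiting = turnaround − burst: T1=0, T2=11, T3=5
Total waiting = 0 + 11 + 5 = 16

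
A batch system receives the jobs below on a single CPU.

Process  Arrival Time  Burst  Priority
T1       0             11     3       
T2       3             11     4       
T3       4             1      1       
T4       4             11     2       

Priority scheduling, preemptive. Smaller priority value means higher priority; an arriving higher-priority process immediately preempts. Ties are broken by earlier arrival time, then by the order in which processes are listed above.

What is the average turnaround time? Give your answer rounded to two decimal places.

Timeline: | T1 0-4 | T3 4-5 | T4 5-16 | T1 16-23 | T2 23-34 |
Completion: T1=23  T2=34  T3=5  T4=16
Turnaround (C−A): T1=23  T2=31  T3=1  T4=12
Turnaround times: T1=23, T2=31, T3=1, T4=12
Average turnaround = (23+31+1+12) / 4 = 67/4 = 16.75

16.75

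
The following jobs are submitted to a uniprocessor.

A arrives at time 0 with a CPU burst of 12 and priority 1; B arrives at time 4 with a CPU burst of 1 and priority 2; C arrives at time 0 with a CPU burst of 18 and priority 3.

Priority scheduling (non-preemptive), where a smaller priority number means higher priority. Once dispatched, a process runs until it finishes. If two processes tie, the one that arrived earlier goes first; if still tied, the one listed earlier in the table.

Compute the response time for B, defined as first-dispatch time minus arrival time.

Timeline: | A 0-12 | B 12-13 | C 13-31 |
Completion: A=12  B=13  C=31
Response(B) = first start − arrival = 12 − 4 = 8

8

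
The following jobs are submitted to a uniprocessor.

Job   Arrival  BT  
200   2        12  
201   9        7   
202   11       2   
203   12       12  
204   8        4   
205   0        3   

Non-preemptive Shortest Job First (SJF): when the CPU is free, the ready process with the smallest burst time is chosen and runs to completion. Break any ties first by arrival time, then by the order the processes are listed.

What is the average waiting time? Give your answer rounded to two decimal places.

7.00

Gantt: | 205 0-3 | 200 3-15 | 202 15-17 | 204 17-21 | 201 21-28 | 203 28-40 |
Completion: 200=15  201=28  202=17  203=40  204=21  205=3
Turnaround (C−A): 200=13  201=19  202=6  203=28  204=13  205=3
Waiting times: 200=1, 201=12, 202=4, 203=16, 204=9, 205=0
Average waiting = (1+12+4+16+9+0) / 6 = 42/6 = 7.00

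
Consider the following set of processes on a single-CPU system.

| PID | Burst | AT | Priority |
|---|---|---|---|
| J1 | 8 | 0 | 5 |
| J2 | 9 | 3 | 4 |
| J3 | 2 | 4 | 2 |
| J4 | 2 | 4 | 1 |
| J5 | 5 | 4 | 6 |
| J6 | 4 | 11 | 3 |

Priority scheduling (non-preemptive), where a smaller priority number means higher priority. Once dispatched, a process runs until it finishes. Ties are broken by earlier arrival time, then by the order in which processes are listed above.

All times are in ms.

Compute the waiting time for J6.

Timeline: | J1 0-8 | J4 8-10 | J3 10-12 | J6 12-16 | J2 16-25 | J5 25-30 |
Completion: J1=8  J2=25  J3=12  J4=10  J5=30  J6=16
Waiting(J6) = turnaround − burst = 5 − 4 = 1

1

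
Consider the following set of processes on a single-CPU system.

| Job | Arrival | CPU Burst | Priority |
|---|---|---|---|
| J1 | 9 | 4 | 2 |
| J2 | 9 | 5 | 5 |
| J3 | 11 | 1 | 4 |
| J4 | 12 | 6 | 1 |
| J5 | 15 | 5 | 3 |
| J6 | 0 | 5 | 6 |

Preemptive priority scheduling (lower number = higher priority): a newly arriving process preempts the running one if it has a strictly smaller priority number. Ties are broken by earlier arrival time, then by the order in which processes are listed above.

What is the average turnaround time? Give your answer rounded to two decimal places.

10.83

Gantt: | J6 0-5 | idle 5-9 | J1 9-12 | J4 12-18 | J1 18-19 | J5 19-24 | J3 24-25 | J2 25-30 |
Completion: J1=19  J2=30  J3=25  J4=18  J5=24  J6=5
Turnaround times: J1=10, J2=21, J3=14, J4=6, J5=9, J6=5
Average turnaround = (10+21+14+6+9+5) / 6 = 65/6 = 10.83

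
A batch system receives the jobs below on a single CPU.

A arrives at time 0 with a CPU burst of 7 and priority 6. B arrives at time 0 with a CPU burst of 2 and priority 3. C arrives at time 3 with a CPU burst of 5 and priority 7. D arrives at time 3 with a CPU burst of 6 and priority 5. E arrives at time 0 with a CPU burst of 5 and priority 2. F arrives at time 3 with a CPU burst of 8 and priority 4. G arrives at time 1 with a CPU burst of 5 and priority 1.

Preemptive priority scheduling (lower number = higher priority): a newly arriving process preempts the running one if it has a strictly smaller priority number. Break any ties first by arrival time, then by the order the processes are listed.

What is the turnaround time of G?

5

Gantt: | E 0-1 | G 1-6 | E 6-10 | B 10-12 | F 12-20 | D 20-26 | A 26-33 | C 33-38 |
Completion: A=33  B=12  C=38  D=26  E=10  F=20  G=6
Turnaround(G) = completion − arrival = 6 − 1 = 5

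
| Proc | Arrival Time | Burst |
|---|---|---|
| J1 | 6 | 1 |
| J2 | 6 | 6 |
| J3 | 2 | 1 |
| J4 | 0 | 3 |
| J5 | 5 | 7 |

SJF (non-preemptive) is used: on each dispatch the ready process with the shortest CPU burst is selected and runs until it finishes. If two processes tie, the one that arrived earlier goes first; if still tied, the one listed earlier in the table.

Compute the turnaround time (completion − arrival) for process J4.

3

Schedule: | J4 0-3 | J3 3-4 | idle 4-5 | J5 5-12 | J1 12-13 | J2 13-19 |
Completion: J1=13  J2=19  J3=4  J4=3  J5=12
Turnaround (C−A): J1=7  J2=13  J3=2  J4=3  J5=7
Turnaround(J4) = completion − arrival = 3 − 0 = 3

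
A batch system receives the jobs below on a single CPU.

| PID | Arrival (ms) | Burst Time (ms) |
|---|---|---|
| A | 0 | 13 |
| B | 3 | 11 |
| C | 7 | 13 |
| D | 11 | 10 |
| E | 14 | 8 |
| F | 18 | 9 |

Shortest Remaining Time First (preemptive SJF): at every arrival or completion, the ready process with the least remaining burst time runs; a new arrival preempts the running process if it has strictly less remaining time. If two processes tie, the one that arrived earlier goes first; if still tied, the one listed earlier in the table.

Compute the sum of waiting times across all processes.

104

Schedule: | A 0-13 | D 13-14 | E 14-22 | D 22-31 | F 31-40 | B 40-51 | C 51-64 |
Completion: A=13  B=51  C=64  D=31  E=22  F=40
Turnaround (C−A): A=13  B=48  C=57  D=20  E=8  F=22
Waiting = turnaround − burst: A=0, B=37, C=44, D=10, E=0, F=13
Total waiting = 0 + 37 + 44 + 10 + 0 + 13 = 104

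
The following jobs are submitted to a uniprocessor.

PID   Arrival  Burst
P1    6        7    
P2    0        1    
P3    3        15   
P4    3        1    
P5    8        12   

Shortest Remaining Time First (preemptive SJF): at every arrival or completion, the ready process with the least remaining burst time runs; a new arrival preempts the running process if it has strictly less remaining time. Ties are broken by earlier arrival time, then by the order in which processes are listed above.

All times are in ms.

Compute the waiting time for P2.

0

Schedule: | P2 0-1 | idle 1-3 | P4 3-4 | P3 4-6 | P1 6-13 | P5 13-25 | P3 25-38 |
Completion: P1=13  P2=1  P3=38  P4=4  P5=25
Waiting(P2) = turnaround − burst = 1 − 1 = 0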